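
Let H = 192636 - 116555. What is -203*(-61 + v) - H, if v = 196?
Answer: -103486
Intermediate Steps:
H = 76081
-203*(-61 + v) - H = -203*(-61 + 196) - 1*76081 = -203*135 - 76081 = -27405 - 76081 = -103486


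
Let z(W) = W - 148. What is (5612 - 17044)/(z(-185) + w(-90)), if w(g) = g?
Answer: 11432/423 ≈ 27.026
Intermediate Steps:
z(W) = -148 + W
(5612 - 17044)/(z(-185) + w(-90)) = (5612 - 17044)/((-148 - 185) - 90) = -11432/(-333 - 90) = -11432/(-423) = -11432*(-1/423) = 11432/423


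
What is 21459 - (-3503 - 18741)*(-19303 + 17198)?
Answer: -46802161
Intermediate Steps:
21459 - (-3503 - 18741)*(-19303 + 17198) = 21459 - (-22244)*(-2105) = 21459 - 1*46823620 = 21459 - 46823620 = -46802161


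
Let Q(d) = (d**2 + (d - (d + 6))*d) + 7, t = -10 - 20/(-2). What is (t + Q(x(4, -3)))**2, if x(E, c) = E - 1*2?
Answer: 1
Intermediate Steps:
x(E, c) = -2 + E (x(E, c) = E - 2 = -2 + E)
t = 0 (t = -10 - 20*(-1/2) = -10 + 10 = 0)
Q(d) = 7 + d**2 - 6*d (Q(d) = (d**2 + (d - (6 + d))*d) + 7 = (d**2 + (d + (-6 - d))*d) + 7 = (d**2 - 6*d) + 7 = 7 + d**2 - 6*d)
(t + Q(x(4, -3)))**2 = (0 + (7 + (-2 + 4)**2 - 6*(-2 + 4)))**2 = (0 + (7 + 2**2 - 6*2))**2 = (0 + (7 + 4 - 12))**2 = (0 - 1)**2 = (-1)**2 = 1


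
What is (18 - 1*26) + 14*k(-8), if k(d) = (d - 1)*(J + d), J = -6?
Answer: 1756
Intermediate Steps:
k(d) = (-1 + d)*(-6 + d) (k(d) = (d - 1)*(-6 + d) = (-1 + d)*(-6 + d))
(18 - 1*26) + 14*k(-8) = (18 - 1*26) + 14*(6 + (-8)² - 7*(-8)) = (18 - 26) + 14*(6 + 64 + 56) = -8 + 14*126 = -8 + 1764 = 1756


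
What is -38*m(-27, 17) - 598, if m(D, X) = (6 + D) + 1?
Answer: 162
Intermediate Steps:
m(D, X) = 7 + D
-38*m(-27, 17) - 598 = -38*(7 - 27) - 598 = -38*(-20) - 598 = 760 - 598 = 162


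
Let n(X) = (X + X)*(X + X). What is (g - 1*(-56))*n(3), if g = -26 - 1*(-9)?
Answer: 1404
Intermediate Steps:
g = -17 (g = -26 + 9 = -17)
n(X) = 4*X**2 (n(X) = (2*X)*(2*X) = 4*X**2)
(g - 1*(-56))*n(3) = (-17 - 1*(-56))*(4*3**2) = (-17 + 56)*(4*9) = 39*36 = 1404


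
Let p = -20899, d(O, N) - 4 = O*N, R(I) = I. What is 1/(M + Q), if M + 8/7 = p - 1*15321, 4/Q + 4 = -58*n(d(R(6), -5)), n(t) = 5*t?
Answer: -13188/477684425 ≈ -2.7608e-5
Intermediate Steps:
d(O, N) = 4 + N*O (d(O, N) = 4 + O*N = 4 + N*O)
Q = 1/1884 (Q = 4/(-4 - 290*(4 - 5*6)) = 4/(-4 - 290*(4 - 30)) = 4/(-4 - 290*(-26)) = 4/(-4 - 58*(-130)) = 4/(-4 + 7540) = 4/7536 = 4*(1/7536) = 1/1884 ≈ 0.00053079)
M = -253548/7 (M = -8/7 + (-20899 - 1*15321) = -8/7 + (-20899 - 15321) = -8/7 - 36220 = -253548/7 ≈ -36221.)
1/(M + Q) = 1/(-253548/7 + 1/1884) = 1/(-477684425/13188) = -13188/477684425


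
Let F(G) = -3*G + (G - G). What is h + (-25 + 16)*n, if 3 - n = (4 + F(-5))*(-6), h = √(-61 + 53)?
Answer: -1053 + 2*I*√2 ≈ -1053.0 + 2.8284*I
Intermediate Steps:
h = 2*I*√2 (h = √(-8) = 2*I*√2 ≈ 2.8284*I)
F(G) = -3*G (F(G) = -3*G + 0 = -3*G)
n = 117 (n = 3 - (4 - 3*(-5))*(-6) = 3 - (4 + 15)*(-6) = 3 - 19*(-6) = 3 - 1*(-114) = 3 + 114 = 117)
h + (-25 + 16)*n = 2*I*√2 + (-25 + 16)*117 = 2*I*√2 - 9*117 = 2*I*√2 - 1053 = -1053 + 2*I*√2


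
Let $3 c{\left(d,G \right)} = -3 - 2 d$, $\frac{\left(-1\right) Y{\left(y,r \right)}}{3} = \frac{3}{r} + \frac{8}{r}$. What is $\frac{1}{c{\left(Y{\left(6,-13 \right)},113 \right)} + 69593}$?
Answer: $\frac{13}{904674} \approx 1.437 \cdot 10^{-5}$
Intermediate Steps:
$Y{\left(y,r \right)} = - \frac{33}{r}$ ($Y{\left(y,r \right)} = - 3 \left(\frac{3}{r} + \frac{8}{r}\right) = - 3 \frac{11}{r} = - \frac{33}{r}$)
$c{\left(d,G \right)} = -1 - \frac{2 d}{3}$ ($c{\left(d,G \right)} = \frac{-3 - 2 d}{3} = -1 - \frac{2 d}{3}$)
$\frac{1}{c{\left(Y{\left(6,-13 \right)},113 \right)} + 69593} = \frac{1}{\left(-1 - \frac{2 \left(- \frac{33}{-13}\right)}{3}\right) + 69593} = \frac{1}{\left(-1 - \frac{2 \left(\left(-33\right) \left(- \frac{1}{13}\right)\right)}{3}\right) + 69593} = \frac{1}{\left(-1 - \frac{22}{13}\right) + 69593} = \frac{1}{- \frac{35}{13} + 69593} = \frac{1}{\frac{904674}{13}} = \frac{13}{904674}$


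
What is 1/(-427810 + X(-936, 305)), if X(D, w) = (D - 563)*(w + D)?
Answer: 1/518059 ≈ 1.9303e-6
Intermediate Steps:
X(D, w) = (-563 + D)*(D + w)
1/(-427810 + X(-936, 305)) = 1/(-427810 + ((-936)² - 563*(-936) - 563*305 - 936*305)) = 1/(-427810 + (876096 + 526968 - 171715 - 285480)) = 1/(-427810 + 945869) = 1/518059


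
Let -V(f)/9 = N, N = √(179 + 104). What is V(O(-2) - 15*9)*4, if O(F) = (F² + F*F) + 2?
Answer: -36*√283 ≈ -605.61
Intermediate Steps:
N = √283 ≈ 16.823
O(F) = 2 + 2*F² (O(F) = (F² + F²) + 2 = 2*F² + 2 = 2 + 2*F²)
V(f) = -9*√283
V(O(-2) - 15*9)*4 = -9*√283*4 = -36*√283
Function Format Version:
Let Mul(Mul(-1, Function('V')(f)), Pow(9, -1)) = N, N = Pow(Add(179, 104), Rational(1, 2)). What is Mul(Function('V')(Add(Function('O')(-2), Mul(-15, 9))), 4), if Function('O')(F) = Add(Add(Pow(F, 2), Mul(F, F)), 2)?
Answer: Mul(-36, Pow(283, Rational(1, 2))) ≈ -605.61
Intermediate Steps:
N = Pow(283, Rational(1, 2)) ≈ 16.823
Function('O')(F) = Add(2, Mul(2, Pow(F, 2))) (Function('O')(F) = Add(Add(Pow(F, 2), Pow(F, 2)), 2) = Add(Mul(2, Pow(F, 2)), 2) = Add(2, Mul(2, Pow(F, 2))))
Function('V')(f) = Mul(-9, Pow(283, Rational(1, 2)))
Mul(Function('V')(Add(Function('O')(-2), Mul(-15, 9))), 4) = Mul(Mul(-9, Pow(283, Rational(1, 2))), 4) = Mul(-36, Pow(283, Rational(1, 2)))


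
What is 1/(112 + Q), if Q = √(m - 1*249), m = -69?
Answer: 56/6431 - I*√318/12862 ≈ 0.0087078 - 0.0013865*I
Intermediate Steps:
Q = I*√318 (Q = √(-69 - 1*249) = √(-69 - 249) = √(-318) = I*√318 ≈ 17.833*I)
1/(112 + Q) = 1/(112 + I*√318)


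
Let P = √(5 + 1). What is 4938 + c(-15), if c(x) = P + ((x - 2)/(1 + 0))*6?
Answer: 4836 + √6 ≈ 4838.5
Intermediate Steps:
P = √6 ≈ 2.4495
c(x) = -12 + √6 + 6*x (c(x) = √6 + ((x - 2)/(1 + 0))*6 = √6 + ((-2 + x)/1)*6 = √6 + ((-2 + x)*1)*6 = √6 + (-2 + x)*6 = √6 + (-12 + 6*x) = -12 + √6 + 6*x)
4938 + c(-15) = 4938 + (-12 + √6 + 6*(-15)) = 4938 + (-12 + √6 - 90) = 4938 + (-102 + √6) = 4836 + √6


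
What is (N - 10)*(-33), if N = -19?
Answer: 957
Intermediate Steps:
(N - 10)*(-33) = (-19 - 10)*(-33) = -29*(-33) = 957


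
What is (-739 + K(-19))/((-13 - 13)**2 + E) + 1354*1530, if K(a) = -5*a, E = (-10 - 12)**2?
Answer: 600769639/290 ≈ 2.0716e+6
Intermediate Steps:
E = 484 (E = (-22)**2 = 484)
(-739 + K(-19))/((-13 - 13)**2 + E) + 1354*1530 = (-739 - 5*(-19))/((-13 - 13)**2 + 484) + 1354*1530 = (-739 + 95)/((-26)**2 + 484) + 2071620 = -644/(676 + 484) + 2071620 = -644/1160 + 2071620 = -644*1/1160 + 2071620 = -161/290 + 2071620 = 600769639/290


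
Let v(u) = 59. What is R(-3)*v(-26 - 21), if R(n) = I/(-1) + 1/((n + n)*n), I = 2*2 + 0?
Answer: -4189/18 ≈ -232.72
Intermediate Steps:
I = 4 (I = 4 + 0 = 4)
R(n) = -4 + 1/(2*n²) (R(n) = 4/(-1) + 1/((n + n)*n) = 4*(-1) + 1/(((2*n))*n) = -4 + (1/(2*n))/n = -4 + 1/(2*n²))
R(-3)*v(-26 - 21) = (-4 + (½)/(-3)²)*59 = (-4 + (½)*(⅑))*59 = (-4 + 1/18)*59 = -71/18*59 = -4189/18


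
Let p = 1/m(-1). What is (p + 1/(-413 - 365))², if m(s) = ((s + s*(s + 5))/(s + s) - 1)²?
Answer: 9628609/49028004 ≈ 0.19639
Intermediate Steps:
m(s) = (-1 + (s + s*(5 + s))/(2*s))² (m(s) = ((s + s*(5 + s))/((2*s)) - 1)² = ((s + s*(5 + s))*(1/(2*s)) - 1)² = ((s + s*(5 + s))/(2*s) - 1)² = (-1 + (s + s*(5 + s))/(2*s))²)
p = 4/9 (p = 1/((4 - 1)²/4) = 1/((¼)*3²) = 1/((¼)*9) = 1/(9/4) = 4/9 ≈ 0.44444)
(p + 1/(-413 - 365))² = (4/9 + 1/(-413 - 365))² = (4/9 + 1/(-778))² = (4/9 - 1/778)² = (3103/7002)² = 9628609/49028004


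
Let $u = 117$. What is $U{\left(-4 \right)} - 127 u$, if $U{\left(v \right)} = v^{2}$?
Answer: $-14843$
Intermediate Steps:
$U{\left(-4 \right)} - 127 u = \left(-4\right)^{2} - 14859 = 16 - 14859 = -14843$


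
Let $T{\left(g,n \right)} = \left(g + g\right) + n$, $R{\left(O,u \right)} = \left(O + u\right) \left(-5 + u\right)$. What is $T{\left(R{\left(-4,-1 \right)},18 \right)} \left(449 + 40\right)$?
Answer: $38142$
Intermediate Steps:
$R{\left(O,u \right)} = \left(-5 + u\right) \left(O + u\right)$
$T{\left(g,n \right)} = n + 2 g$ ($T{\left(g,n \right)} = 2 g + n = n + 2 g$)
$T{\left(R{\left(-4,-1 \right)},18 \right)} \left(449 + 40\right) = \left(18 + 2 \left(\left(-1\right)^{2} - -20 - -5 - -4\right)\right) \left(449 + 40\right) = \left(18 + 2 \left(1 + 20 + 5 + 4\right)\right) 489 = \left(18 + 2 \cdot 30\right) 489 = \left(18 + 60\right) 489 = 78 \cdot 489 = 38142$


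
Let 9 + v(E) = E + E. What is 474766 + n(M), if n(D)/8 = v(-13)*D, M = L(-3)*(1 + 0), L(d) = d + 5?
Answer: 474206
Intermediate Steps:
L(d) = 5 + d
v(E) = -9 + 2*E (v(E) = -9 + (E + E) = -9 + 2*E)
M = 2 (M = (5 - 3)*(1 + 0) = 2*1 = 2)
n(D) = -280*D (n(D) = 8*((-9 + 2*(-13))*D) = 8*((-9 - 26)*D) = 8*(-35*D) = -280*D)
474766 + n(M) = 474766 - 280*2 = 474766 - 560 = 474206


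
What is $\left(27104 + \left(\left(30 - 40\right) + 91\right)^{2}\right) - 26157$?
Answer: $7508$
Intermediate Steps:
$\left(27104 + \left(\left(30 - 40\right) + 91\right)^{2}\right) - 26157 = \left(27104 + \left(-10 + 91\right)^{2}\right) - 26157 = \left(27104 + 81^{2}\right) - 26157 = \left(27104 + 6561\right) - 26157 = 33665 - 26157 = 7508$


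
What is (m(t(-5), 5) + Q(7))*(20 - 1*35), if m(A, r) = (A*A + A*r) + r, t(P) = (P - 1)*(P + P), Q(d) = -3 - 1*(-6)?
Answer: -58620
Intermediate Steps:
Q(d) = 3 (Q(d) = -3 + 6 = 3)
t(P) = 2*P*(-1 + P) (t(P) = (-1 + P)*(2*P) = 2*P*(-1 + P))
m(A, r) = r + A² + A*r (m(A, r) = (A² + A*r) + r = r + A² + A*r)
(m(t(-5), 5) + Q(7))*(20 - 1*35) = ((5 + (2*(-5)*(-1 - 5))² + (2*(-5)*(-1 - 5))*5) + 3)*(20 - 1*35) = ((5 + (2*(-5)*(-6))² + (2*(-5)*(-6))*5) + 3)*(20 - 35) = ((5 + 60² + 60*5) + 3)*(-15) = ((5 + 3600 + 300) + 3)*(-15) = (3905 + 3)*(-15) = 3908*(-15) = -58620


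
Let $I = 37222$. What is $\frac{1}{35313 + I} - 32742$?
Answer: $- \frac{2374940969}{72535} \approx -32742.0$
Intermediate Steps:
$\frac{1}{35313 + I} - 32742 = \frac{1}{35313 + 37222} - 32742 = \frac{1}{72535} - 32742 = - \frac{2374940969}{72535}$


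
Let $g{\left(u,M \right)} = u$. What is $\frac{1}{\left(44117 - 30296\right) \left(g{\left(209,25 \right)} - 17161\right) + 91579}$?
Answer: $- \frac{1}{234202013} \approx -4.2698 \cdot 10^{-9}$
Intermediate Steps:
$\frac{1}{\left(44117 - 30296\right) \left(g{\left(209,25 \right)} - 17161\right) + 91579} = \frac{1}{\left(44117 - 30296\right) \left(209 - 17161\right) + 91579} = \frac{1}{13821 \left(-16952\right) + 91579} = \frac{1}{-234293592 + 91579} = \frac{1}{-234202013} = - \frac{1}{234202013}$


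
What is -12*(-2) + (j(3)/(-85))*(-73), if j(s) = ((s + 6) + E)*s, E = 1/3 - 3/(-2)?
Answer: 1765/34 ≈ 51.912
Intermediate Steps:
E = 11/6 (E = 1*(⅓) - 3*(-½) = ⅓ + 3/2 = 11/6 ≈ 1.8333)
j(s) = s*(47/6 + s) (j(s) = ((s + 6) + 11/6)*s = ((6 + s) + 11/6)*s = (47/6 + s)*s = s*(47/6 + s))
-12*(-2) + (j(3)/(-85))*(-73) = -12*(-2) + (((⅙)*3*(47 + 6*3))/(-85))*(-73) = 24 + (((⅙)*3*(47 + 18))*(-1/85))*(-73) = 24 + (((⅙)*3*65)*(-1/85))*(-73) = 24 + ((65/2)*(-1/85))*(-73) = 24 - 13/34*(-73) = 24 + 949/34 = 1765/34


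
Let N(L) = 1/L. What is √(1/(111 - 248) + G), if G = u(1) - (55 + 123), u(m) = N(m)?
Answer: 5*I*√132890/137 ≈ 13.304*I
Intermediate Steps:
u(m) = 1/m
G = -177 (G = 1/1 - (55 + 123) = 1 - 1*178 = 1 - 178 = -177)
√(1/(111 - 248) + G) = √(1/(111 - 248) - 177) = √(1/(-137) - 177) = √(-1/137 - 177) = √(-24250/137) = 5*I*√132890/137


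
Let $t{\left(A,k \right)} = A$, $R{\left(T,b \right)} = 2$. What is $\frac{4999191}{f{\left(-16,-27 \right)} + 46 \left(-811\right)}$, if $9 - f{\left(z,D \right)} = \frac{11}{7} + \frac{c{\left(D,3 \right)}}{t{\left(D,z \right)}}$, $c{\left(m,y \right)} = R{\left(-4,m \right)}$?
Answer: $- \frac{944847099}{7049416} \approx -134.03$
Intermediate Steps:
$c{\left(m,y \right)} = 2$
$f{\left(z,D \right)} = \frac{52}{7} - \frac{2}{D}$ ($f{\left(z,D \right)} = 9 - \left(\frac{11}{7} + \frac{2}{D}\right) = \frac{52}{7} - \frac{2}{D}$)
$\frac{4999191}{f{\left(-16,-27 \right)} + 46 \left(-811\right)} = \frac{4999191}{\left(\frac{52}{7} - \frac{2}{-27}\right) + 46 \left(-811\right)} = \frac{4999191}{\left(\frac{52}{7} - - \frac{2}{27}\right) - 37306} = \frac{4999191}{\left(\frac{52}{7} + \frac{2}{27}\right) - 37306} = \frac{4999191}{\frac{1418}{189} - 37306} = \frac{4999191}{- \frac{7049416}{189}} = 4999191 \left(- \frac{189}{7049416}\right) = - \frac{944847099}{7049416}$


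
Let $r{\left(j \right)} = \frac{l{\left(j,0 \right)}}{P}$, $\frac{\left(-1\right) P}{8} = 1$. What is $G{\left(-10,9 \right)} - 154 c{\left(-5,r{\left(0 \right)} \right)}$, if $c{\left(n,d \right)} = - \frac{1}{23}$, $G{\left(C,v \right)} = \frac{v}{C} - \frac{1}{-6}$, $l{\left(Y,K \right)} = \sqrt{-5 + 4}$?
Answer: $\frac{2057}{345} \approx 5.9623$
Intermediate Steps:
$l{\left(Y,K \right)} = i$ ($l{\left(Y,K \right)} = \sqrt{-1} = i$)
$P = -8$ ($P = \left(-8\right) 1 = -8$)
$G{\left(C,v \right)} = \frac{1}{6} + \frac{v}{C}$ ($G{\left(C,v \right)} = \frac{v}{C} - - \frac{1}{6} = \frac{v}{C} + \frac{1}{6} = \frac{1}{6} + \frac{v}{C}$)
$r{\left(j \right)} = - \frac{i}{8}$ ($r{\left(j \right)} = \frac{i}{-8} = i \left(- \frac{1}{8}\right) = - \frac{i}{8}$)
$c{\left(n,d \right)} = - \frac{1}{23}$ ($c{\left(n,d \right)} = \left(-1\right) \frac{1}{23} = - \frac{1}{23}$)
$G{\left(-10,9 \right)} - 154 c{\left(-5,r{\left(0 \right)} \right)} = \frac{9 + \frac{1}{6} \left(-10\right)}{-10} - - \frac{154}{23} = - \frac{9 - \frac{5}{3}}{10} + \frac{154}{23} = \left(- \frac{1}{10}\right) \frac{22}{3} + \frac{154}{23} = - \frac{11}{15} + \frac{154}{23} = \frac{2057}{345}$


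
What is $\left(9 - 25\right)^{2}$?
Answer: $256$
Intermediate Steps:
$\left(9 - 25\right)^{2} = \left(-16\right)^{2} = 256$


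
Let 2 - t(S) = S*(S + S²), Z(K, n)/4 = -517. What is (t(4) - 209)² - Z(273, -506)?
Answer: 84437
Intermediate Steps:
Z(K, n) = -2068 (Z(K, n) = 4*(-517) = -2068)
t(S) = 2 - S*(S + S²)
(t(4) - 209)² - Z(273, -506) = ((2 - 1*4² - 1*4³) - 209)² - 1*(-2068) = ((2 - 1*16 - 1*64) - 209)² + 2068 = ((2 - 16 - 64) - 209)² + 2068 = (-78 - 209)² + 2068 = (-287)² + 2068 = 82369 + 2068 = 84437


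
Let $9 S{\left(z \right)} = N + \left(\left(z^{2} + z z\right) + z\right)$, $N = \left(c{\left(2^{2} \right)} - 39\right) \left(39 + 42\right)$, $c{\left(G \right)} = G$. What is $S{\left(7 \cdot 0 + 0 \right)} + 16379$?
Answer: $16064$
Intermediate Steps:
$N = -2835$ ($N = \left(2^{2} - 39\right) \left(39 + 42\right) = \left(4 - 39\right) 81 = \left(-35\right) 81 = -2835$)
$S{\left(z \right)} = -315 + \frac{z}{9} + \frac{2 z^{2}}{9}$ ($S{\left(z \right)} = \frac{-2835 + \left(\left(z^{2} + z z\right) + z\right)}{9} = \frac{-2835 + \left(\left(z^{2} + z^{2}\right) + z\right)}{9} = \frac{-2835 + \left(2 z^{2} + z\right)}{9} = \frac{-2835 + \left(z + 2 z^{2}\right)}{9} = \frac{-2835 + z + 2 z^{2}}{9} = -315 + \frac{z}{9} + \frac{2 z^{2}}{9}$)
$S{\left(7 \cdot 0 + 0 \right)} + 16379 = \left(-315 + \frac{7 \cdot 0 + 0}{9} + \frac{2 \left(7 \cdot 0 + 0\right)^{2}}{9}\right) + 16379 = \left(-315 + \frac{0 + 0}{9} + \frac{2 \left(0 + 0\right)^{2}}{9}\right) + 16379 = \left(-315 + \frac{1}{9} \cdot 0 + \frac{2 \cdot 0^{2}}{9}\right) + 16379 = \left(-315 + 0 + \frac{2}{9} \cdot 0\right) + 16379 = \left(-315 + 0 + 0\right) + 16379 = -315 + 16379 = 16064$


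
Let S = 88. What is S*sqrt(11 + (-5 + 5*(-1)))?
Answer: 88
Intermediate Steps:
S*sqrt(11 + (-5 + 5*(-1))) = 88*sqrt(11 + (-5 + 5*(-1))) = 88*sqrt(11 + (-5 - 5)) = 88*sqrt(11 - 10) = 88*sqrt(1) = 88*1 = 88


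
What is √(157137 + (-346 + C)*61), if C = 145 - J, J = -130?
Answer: √152806 ≈ 390.90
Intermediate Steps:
C = 275 (C = 145 - 1*(-130) = 145 + 130 = 275)
√(157137 + (-346 + C)*61) = √(157137 + (-346 + 275)*61) = √(157137 - 71*61) = √(157137 - 4331) = √152806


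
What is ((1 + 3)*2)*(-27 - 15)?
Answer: -336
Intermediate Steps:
((1 + 3)*2)*(-27 - 15) = (4*2)*(-42) = 8*(-42) = -336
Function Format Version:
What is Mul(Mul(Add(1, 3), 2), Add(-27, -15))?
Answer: -336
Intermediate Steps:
Mul(Mul(Add(1, 3), 2), Add(-27, -15)) = Mul(Mul(4, 2), -42) = Mul(8, -42) = -336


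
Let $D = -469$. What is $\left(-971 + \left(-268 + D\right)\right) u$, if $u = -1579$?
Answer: $2696932$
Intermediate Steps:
$\left(-971 + \left(-268 + D\right)\right) u = \left(-971 - 737\right) \left(-1579\right) = \left(-1708\right) \left(-1579\right) = 2696932$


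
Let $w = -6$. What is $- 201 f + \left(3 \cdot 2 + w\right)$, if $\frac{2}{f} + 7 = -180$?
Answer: $\frac{402}{187} \approx 2.1497$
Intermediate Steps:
$f = - \frac{2}{187}$ ($f = \frac{2}{-7 - 180} = \frac{2}{-187} = 2 \left(- \frac{1}{187}\right) = - \frac{2}{187} \approx -0.010695$)
$- 201 f + \left(3 \cdot 2 + w\right) = \left(-201\right) \left(- \frac{2}{187}\right) + \left(3 \cdot 2 - 6\right) = \frac{402}{187} + \left(6 - 6\right) = \frac{402}{187} + 0 = \frac{402}{187}$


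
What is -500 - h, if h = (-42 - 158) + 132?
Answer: -432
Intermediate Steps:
h = -68 (h = -200 + 132 = -68)
-500 - h = -500 - 1*(-68) = -500 + 68 = -432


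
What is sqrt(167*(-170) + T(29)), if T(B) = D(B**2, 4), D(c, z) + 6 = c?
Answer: I*sqrt(27555) ≈ 166.0*I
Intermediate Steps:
D(c, z) = -6 + c
T(B) = -6 + B**2
sqrt(167*(-170) + T(29)) = sqrt(167*(-170) + (-6 + 29**2)) = sqrt(-28390 + (-6 + 841)) = sqrt(-28390 + 835) = sqrt(-27555) = I*sqrt(27555)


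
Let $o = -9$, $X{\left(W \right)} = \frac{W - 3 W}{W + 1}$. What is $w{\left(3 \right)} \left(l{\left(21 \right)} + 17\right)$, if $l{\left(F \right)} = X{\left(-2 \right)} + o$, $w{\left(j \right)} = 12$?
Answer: $48$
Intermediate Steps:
$X{\left(W \right)} = - \frac{2 W}{1 + W}$ ($X{\left(W \right)} = \frac{\left(-2\right) W}{1 + W} = - \frac{2 W}{1 + W}$)
$l{\left(F \right)} = -13$ ($l{\left(F \right)} = \left(-2\right) \left(-2\right) \frac{1}{1 - 2} - 9 = \left(-2\right) \left(-2\right) \frac{1}{-1} - 9 = \left(-2\right) \left(-2\right) \left(-1\right) - 9 = -4 - 9 = -13$)
$w{\left(3 \right)} \left(l{\left(21 \right)} + 17\right) = 12 \left(-13 + 17\right) = 12 \cdot 4 = 48$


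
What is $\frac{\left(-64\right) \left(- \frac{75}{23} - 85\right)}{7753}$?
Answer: $\frac{129920}{178319} \approx 0.72858$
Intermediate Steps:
$\frac{\left(-64\right) \left(- \frac{75}{23} - 85\right)}{7753} = - 64 \left(\left(-75\right) \frac{1}{23} - 85\right) \frac{1}{7753} = - 64 \left(- \frac{75}{23} - 85\right) \frac{1}{7753} = \left(-64\right) \left(- \frac{2030}{23}\right) \frac{1}{7753} = \frac{129920}{23} \cdot \frac{1}{7753} = \frac{129920}{178319}$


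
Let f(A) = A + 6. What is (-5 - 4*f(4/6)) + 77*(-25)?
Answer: -5870/3 ≈ -1956.7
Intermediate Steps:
f(A) = 6 + A
(-5 - 4*f(4/6)) + 77*(-25) = (-5 - 4*(6 + 4/6)) + 77*(-25) = (-5 - 4*(6 + 4*(⅙))) - 1925 = (-5 - 4*(6 + ⅔)) - 1925 = (-5 - 4*20/3) - 1925 = (-5 - 80/3) - 1925 = -95/3 - 1925 = -5870/3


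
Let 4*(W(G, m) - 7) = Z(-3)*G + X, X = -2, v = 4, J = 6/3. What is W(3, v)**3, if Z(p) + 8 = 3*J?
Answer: 125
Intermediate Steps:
J = 2 (J = 6*(1/3) = 2)
Z(p) = -2 (Z(p) = -8 + 3*2 = -8 + 6 = -2)
W(G, m) = 13/2 - G/2 (W(G, m) = 7 + (-2*G - 2)/4 = 7 + (-2 - 2*G)/4 = 7 + (-1/2 - G/2) = 13/2 - G/2)
W(3, v)**3 = (13/2 - 1/2*3)**3 = (13/2 - 3/2)**3 = 5**3 = 125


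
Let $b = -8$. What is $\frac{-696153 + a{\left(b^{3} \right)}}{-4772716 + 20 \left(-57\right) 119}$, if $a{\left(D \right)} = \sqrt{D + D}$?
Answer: $\frac{696153}{4908376} - \frac{4 i}{613547} \approx 0.14183 - 6.5195 \cdot 10^{-6} i$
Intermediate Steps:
$a{\left(D \right)} = \sqrt{2} \sqrt{D}$ ($a{\left(D \right)} = \sqrt{2 D} = \sqrt{2} \sqrt{D}$)
$\frac{-696153 + a{\left(b^{3} \right)}}{-4772716 + 20 \left(-57\right) 119} = \frac{-696153 + \sqrt{2} \sqrt{\left(-8\right)^{3}}}{-4772716 + 20 \left(-57\right) 119} = \frac{-696153 + \sqrt{2} \sqrt{-512}}{-4772716 - 135660} = \frac{-696153 + \sqrt{2} \cdot 16 i \sqrt{2}}{-4772716 - 135660} = \frac{-696153 + 32 i}{-4908376} = \left(-696153 + 32 i\right) \left(- \frac{1}{4908376}\right) = \frac{696153}{4908376} - \frac{4 i}{613547}$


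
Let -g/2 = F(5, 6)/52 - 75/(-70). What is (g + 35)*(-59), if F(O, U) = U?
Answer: -175171/91 ≈ -1925.0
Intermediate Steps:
g = -216/91 (g = -2*(6/52 - 75/(-70)) = -2*(6*(1/52) - 75*(-1/70)) = -2*(3/26 + 15/14) = -2*108/91 = -216/91 ≈ -2.3736)
(g + 35)*(-59) = (-216/91 + 35)*(-59) = (2969/91)*(-59) = -175171/91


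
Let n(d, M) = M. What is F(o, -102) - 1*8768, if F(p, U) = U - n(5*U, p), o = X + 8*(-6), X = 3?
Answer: -8825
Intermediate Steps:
o = -45 (o = 3 + 8*(-6) = 3 - 48 = -45)
F(p, U) = U - p
F(o, -102) - 1*8768 = (-102 - 1*(-45)) - 1*8768 = (-102 + 45) - 8768 = -57 - 8768 = -8825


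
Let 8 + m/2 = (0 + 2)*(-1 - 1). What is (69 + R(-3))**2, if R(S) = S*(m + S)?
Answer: 22500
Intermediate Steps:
m = -24 (m = -16 + 2*((0 + 2)*(-1 - 1)) = -16 + 2*(2*(-2)) = -16 + 2*(-4) = -16 - 8 = -24)
R(S) = S*(-24 + S)
(69 + R(-3))**2 = (69 - 3*(-24 - 3))**2 = (69 - 3*(-27))**2 = (69 + 81)**2 = 150**2 = 22500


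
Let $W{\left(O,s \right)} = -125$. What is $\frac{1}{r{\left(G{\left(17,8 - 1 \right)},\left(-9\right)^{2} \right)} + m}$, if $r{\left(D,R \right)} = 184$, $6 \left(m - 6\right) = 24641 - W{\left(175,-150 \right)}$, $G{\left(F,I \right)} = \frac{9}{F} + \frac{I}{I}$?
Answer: $\frac{3}{12953} \approx 0.00023161$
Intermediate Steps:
$G{\left(F,I \right)} = 1 + \frac{9}{F}$ ($G{\left(F,I \right)} = \frac{9}{F} + 1 = 1 + \frac{9}{F}$)
$m = \frac{12401}{3}$ ($m = 6 + \frac{24641 - -125}{6} = 6 + \frac{24641 + 125}{6} = 6 + \frac{1}{6} \cdot 24766 = 6 + \frac{12383}{3} = \frac{12401}{3} \approx 4133.7$)
$\frac{1}{r{\left(G{\left(17,8 - 1 \right)},\left(-9\right)^{2} \right)} + m} = \frac{1}{184 + \frac{12401}{3}} = \frac{1}{\frac{12953}{3}} = \frac{3}{12953}$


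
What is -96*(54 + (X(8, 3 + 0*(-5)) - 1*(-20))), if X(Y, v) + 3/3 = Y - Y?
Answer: -7008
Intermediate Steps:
X(Y, v) = -1 (X(Y, v) = -1 + (Y - Y) = -1 + 0 = -1)
-96*(54 + (X(8, 3 + 0*(-5)) - 1*(-20))) = -96*(54 + (-1 - 1*(-20))) = -96*(54 + (-1 + 20)) = -96*(54 + 19) = -96*73 = -7008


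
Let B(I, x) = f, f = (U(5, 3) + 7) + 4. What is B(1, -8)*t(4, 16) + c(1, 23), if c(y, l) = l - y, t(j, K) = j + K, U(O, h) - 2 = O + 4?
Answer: 462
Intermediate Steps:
U(O, h) = 6 + O (U(O, h) = 2 + (O + 4) = 2 + (4 + O) = 6 + O)
f = 22 (f = ((6 + 5) + 7) + 4 = (11 + 7) + 4 = 18 + 4 = 22)
t(j, K) = K + j
B(I, x) = 22
B(1, -8)*t(4, 16) + c(1, 23) = 22*(16 + 4) + (23 - 1*1) = 22*20 + (23 - 1) = 440 + 22 = 462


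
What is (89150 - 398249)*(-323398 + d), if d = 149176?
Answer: 53851845978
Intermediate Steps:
(89150 - 398249)*(-323398 + d) = (89150 - 398249)*(-323398 + 149176) = -309099*(-174222) = 53851845978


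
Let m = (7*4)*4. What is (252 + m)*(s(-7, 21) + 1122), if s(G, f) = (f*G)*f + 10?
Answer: -711620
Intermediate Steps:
s(G, f) = 10 + G*f² (s(G, f) = (G*f)*f + 10 = G*f² + 10 = 10 + G*f²)
m = 112 (m = 28*4 = 112)
(252 + m)*(s(-7, 21) + 1122) = (252 + 112)*((10 - 7*21²) + 1122) = 364*((10 - 7*441) + 1122) = 364*((10 - 3087) + 1122) = 364*(-3077 + 1122) = 364*(-1955) = -711620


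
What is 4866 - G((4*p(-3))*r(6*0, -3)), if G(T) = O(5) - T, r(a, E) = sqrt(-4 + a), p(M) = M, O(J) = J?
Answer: 4861 - 24*I ≈ 4861.0 - 24.0*I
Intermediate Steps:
G(T) = 5 - T
4866 - G((4*p(-3))*r(6*0, -3)) = 4866 - (5 - 4*(-3)*sqrt(-4 + 6*0)) = 4866 - (5 - (-12)*sqrt(-4 + 0)) = 4866 - (5 - (-12)*sqrt(-4)) = 4866 - (5 - (-12)*2*I) = 4866 - (5 - (-24)*I) = 4866 - (5 + 24*I) = 4866 + (-5 - 24*I) = 4861 - 24*I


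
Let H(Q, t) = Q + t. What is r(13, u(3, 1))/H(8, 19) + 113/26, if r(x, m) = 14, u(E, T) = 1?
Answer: 3415/702 ≈ 4.8647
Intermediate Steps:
r(13, u(3, 1))/H(8, 19) + 113/26 = 14/(8 + 19) + 113/26 = 14/27 + 113*(1/26) = 14*(1/27) + 113/26 = 14/27 + 113/26 = 3415/702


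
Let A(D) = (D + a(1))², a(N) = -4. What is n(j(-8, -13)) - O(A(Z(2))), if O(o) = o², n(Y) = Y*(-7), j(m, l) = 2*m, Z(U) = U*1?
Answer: 96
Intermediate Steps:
Z(U) = U
n(Y) = -7*Y
A(D) = (-4 + D)² (A(D) = (D - 4)² = (-4 + D)²)
n(j(-8, -13)) - O(A(Z(2))) = -14*(-8) - ((-4 + 2)²)² = -7*(-16) - ((-2)²)² = 112 - 1*4² = 112 - 1*16 = 112 - 16 = 96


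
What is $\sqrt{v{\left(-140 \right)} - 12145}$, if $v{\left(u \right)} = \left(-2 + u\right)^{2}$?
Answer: $27 \sqrt{11} \approx 89.549$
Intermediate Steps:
$\sqrt{v{\left(-140 \right)} - 12145} = \sqrt{\left(-2 - 140\right)^{2} - 12145} = \sqrt{\left(-142\right)^{2} - 12145} = \sqrt{20164 - 12145} = \sqrt{8019} = 27 \sqrt{11}$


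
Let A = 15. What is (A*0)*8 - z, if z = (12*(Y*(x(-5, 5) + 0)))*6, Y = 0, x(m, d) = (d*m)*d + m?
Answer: 0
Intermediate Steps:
x(m, d) = m + m*d² (x(m, d) = m*d² + m = m + m*d²)
z = 0 (z = (12*(0*(-5*(1 + 5²) + 0)))*6 = (12*(0*(-5*(1 + 25) + 0)))*6 = (12*(0*(-5*26 + 0)))*6 = (12*(0*(-130 + 0)))*6 = (12*(0*(-130)))*6 = (12*0)*6 = 0*6 = 0)
(A*0)*8 - z = (15*0)*8 - 1*0 = 0*8 + 0 = 0 + 0 = 0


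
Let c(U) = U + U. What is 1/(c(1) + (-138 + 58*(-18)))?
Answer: -1/1180 ≈ -0.00084746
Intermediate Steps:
c(U) = 2*U
1/(c(1) + (-138 + 58*(-18))) = 1/(2*1 + (-138 + 58*(-18))) = 1/(2 + (-138 - 1044)) = 1/(2 - 1182) = 1/(-1180) = -1/1180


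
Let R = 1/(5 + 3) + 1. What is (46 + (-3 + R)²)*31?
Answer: 98239/64 ≈ 1535.0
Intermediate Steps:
R = 9/8 (R = 1/8 + 1 = ⅛ + 1 = 9/8 ≈ 1.1250)
(46 + (-3 + R)²)*31 = (46 + (-3 + 9/8)²)*31 = (46 + (-15/8)²)*31 = (46 + 225/64)*31 = (3169/64)*31 = 98239/64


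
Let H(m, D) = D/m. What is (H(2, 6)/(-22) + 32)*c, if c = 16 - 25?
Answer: -6309/22 ≈ -286.77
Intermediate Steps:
c = -9
(H(2, 6)/(-22) + 32)*c = ((6/2)/(-22) + 32)*(-9) = ((6*(½))*(-1/22) + 32)*(-9) = (3*(-1/22) + 32)*(-9) = (-3/22 + 32)*(-9) = (701/22)*(-9) = -6309/22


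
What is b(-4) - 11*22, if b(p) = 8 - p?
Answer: -230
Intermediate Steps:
b(-4) - 11*22 = (8 - 1*(-4)) - 11*22 = (8 + 4) - 242 = 12 - 242 = -230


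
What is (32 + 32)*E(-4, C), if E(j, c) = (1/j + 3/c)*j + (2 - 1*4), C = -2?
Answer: 320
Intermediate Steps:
E(j, c) = -2 + j*(1/j + 3/c) (E(j, c) = (1/j + 3/c)*j + (2 - 4) = j*(1/j + 3/c) - 2 = -2 + j*(1/j + 3/c))
(32 + 32)*E(-4, C) = (32 + 32)*((-1*(-2) + 3*(-4))/(-2)) = 64*(-(2 - 12)/2) = 64*(-½*(-10)) = 64*5 = 320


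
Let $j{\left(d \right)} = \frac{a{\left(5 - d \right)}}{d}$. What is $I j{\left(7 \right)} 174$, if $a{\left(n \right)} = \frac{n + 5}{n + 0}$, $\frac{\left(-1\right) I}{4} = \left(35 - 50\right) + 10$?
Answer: $- \frac{5220}{7} \approx -745.71$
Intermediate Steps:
$I = 20$ ($I = - 4 \left(\left(35 - 50\right) + 10\right) = - 4 \left(-15 + 10\right) = \left(-4\right) \left(-5\right) = 20$)
$a{\left(n \right)} = \frac{5 + n}{n}$
$j{\left(d \right)} = \frac{10 - d}{d \left(5 - d\right)}$ ($j{\left(d \right)} = \frac{\frac{1}{5 - d} \left(5 - \left(-5 + d\right)\right)}{d} = \frac{\frac{1}{5 - d} \left(10 - d\right)}{d} = \frac{10 - d}{d \left(5 - d\right)}$)
$I j{\left(7 \right)} 174 = 20 \frac{-10 + 7}{7 \left(-5 + 7\right)} 174 = 20 \cdot \frac{1}{7} \cdot \frac{1}{2} \left(-3\right) 174 = 20 \left(- \frac{3}{14}\right) 174 = \left(- \frac{30}{7}\right) 174 = - \frac{5220}{7}$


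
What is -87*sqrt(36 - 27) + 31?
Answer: -230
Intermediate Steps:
-87*sqrt(36 - 27) + 31 = -87*sqrt(9) + 31 = -87*3 + 31 = -261 + 31 = -230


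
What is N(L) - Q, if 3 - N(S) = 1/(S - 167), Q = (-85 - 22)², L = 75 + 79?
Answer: -148797/13 ≈ -11446.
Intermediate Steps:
L = 154
Q = 11449 (Q = (-107)² = 11449)
N(S) = 3 - 1/(-167 + S) (N(S) = 3 - 1/(S - 167) = 3 - 1/(-167 + S))
N(L) - Q = (-502 + 3*154)/(-167 + 154) - 1*11449 = (-502 + 462)/(-13) - 11449 = -1/13*(-40) - 11449 = 40/13 - 11449 = -148797/13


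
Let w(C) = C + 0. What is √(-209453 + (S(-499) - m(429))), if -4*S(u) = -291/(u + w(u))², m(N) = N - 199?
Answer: I*√835380426637/1996 ≈ 457.91*I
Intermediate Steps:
m(N) = -199 + N
w(C) = C
S(u) = 291/(16*u²) (S(u) = -(-291)/(4*((u + u)²)) = -(-291)/(4*((2*u)²)) = -(-291)/(4*(4*u²)) = -(-291)*1/(4*u²)/4 = -(-291)/(16*u²) = 291/(16*u²))
√(-209453 + (S(-499) - m(429))) = √(-209453 + ((291/16)/(-499)² - (-199 + 429))) = √(-209453 + ((291/16)*(1/249001) - 1*230)) = √(-209453 + (291/3984016 - 230)) = √(-209453 - 916323389/3984016) = √(-835380426637/3984016) = I*√835380426637/1996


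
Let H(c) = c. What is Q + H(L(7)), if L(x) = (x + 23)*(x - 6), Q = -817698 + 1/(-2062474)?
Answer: -1686418990633/2062474 ≈ -8.1767e+5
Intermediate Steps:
Q = -1686480864853/2062474 (Q = -817698 - 1/2062474 = -1686480864853/2062474 ≈ -8.1770e+5)
L(x) = (-6 + x)*(23 + x) (L(x) = (23 + x)*(-6 + x) = (-6 + x)*(23 + x))
Q + H(L(7)) = -1686480864853/2062474 + (-138 + 7**2 + 17*7) = -1686480864853/2062474 + (-138 + 49 + 119) = -1686480864853/2062474 + 30 = -1686418990633/2062474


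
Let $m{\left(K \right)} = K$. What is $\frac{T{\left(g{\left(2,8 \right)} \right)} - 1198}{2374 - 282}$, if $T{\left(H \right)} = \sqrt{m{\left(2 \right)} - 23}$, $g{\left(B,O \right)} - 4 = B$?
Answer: $- \frac{599}{1046} + \frac{i \sqrt{21}}{2092} \approx -0.57266 + 0.0021905 i$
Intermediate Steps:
$g{\left(B,O \right)} = 4 + B$
$T{\left(H \right)} = i \sqrt{21}$ ($T{\left(H \right)} = \sqrt{2 - 23} = \sqrt{-21} = i \sqrt{21}$)
$\frac{T{\left(g{\left(2,8 \right)} \right)} - 1198}{2374 - 282} = \frac{i \sqrt{21} - 1198}{2374 - 282} = \frac{-1198 + i \sqrt{21}}{2374 - 282} = \frac{-1198 + i \sqrt{21}}{2092} = \left(-1198 + i \sqrt{21}\right) \frac{1}{2092} = - \frac{599}{1046} + \frac{i \sqrt{21}}{2092}$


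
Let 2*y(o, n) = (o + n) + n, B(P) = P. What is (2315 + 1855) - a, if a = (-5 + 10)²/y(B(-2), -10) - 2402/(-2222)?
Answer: 4634194/1111 ≈ 4171.2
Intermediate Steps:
y(o, n) = n + o/2 (y(o, n) = ((o + n) + n)/2 = ((n + o) + n)/2 = (o + 2*n)/2 = n + o/2)
a = -1324/1111 (a = (-5 + 10)²/(-10 + (½)*(-2)) - 2402/(-2222) = 5²/(-10 - 1) - 2402*(-1/2222) = 25/(-11) + 1201/1111 = 25*(-1/11) + 1201/1111 = -25/11 + 1201/1111 = -1324/1111 ≈ -1.1917)
(2315 + 1855) - a = (2315 + 1855) - 1*(-1324/1111) = 4170 + 1324/1111 = 4634194/1111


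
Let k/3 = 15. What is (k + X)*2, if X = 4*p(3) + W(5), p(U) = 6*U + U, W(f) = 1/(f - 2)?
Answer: 776/3 ≈ 258.67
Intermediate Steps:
k = 45 (k = 3*15 = 45)
W(f) = 1/(-2 + f)
p(U) = 7*U
X = 253/3 (X = 4*(7*3) + 1/(-2 + 5) = 4*21 + 1/3 = 84 + 1/3 = 253/3 ≈ 84.333)
(k + X)*2 = (45 + 253/3)*2 = (388/3)*2 = 776/3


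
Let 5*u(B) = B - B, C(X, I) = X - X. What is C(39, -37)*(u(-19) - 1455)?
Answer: 0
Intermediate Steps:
C(X, I) = 0
u(B) = 0 (u(B) = (B - B)/5 = (⅕)*0 = 0)
C(39, -37)*(u(-19) - 1455) = 0*(0 - 1455) = 0*(-1455) = 0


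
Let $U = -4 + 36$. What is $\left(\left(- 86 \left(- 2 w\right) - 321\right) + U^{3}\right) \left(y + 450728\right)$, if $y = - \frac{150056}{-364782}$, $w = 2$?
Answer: $\frac{245064449720156}{16581} \approx 1.478 \cdot 10^{10}$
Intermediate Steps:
$y = \frac{75028}{182391}$ ($y = \left(-150056\right) \left(- \frac{1}{364782}\right) = \frac{75028}{182391} \approx 0.41136$)
$U = 32$
$\left(\left(- 86 \left(- 2 w\right) - 321\right) + U^{3}\right) \left(y + 450728\right) = \left(\left(- 86 \left(\left(-2\right) 2\right) - 321\right) + 32^{3}\right) \left(\frac{75028}{182391} + 450728\right) = \left(\left(\left(-86\right) \left(-4\right) - 321\right) + 32768\right) \frac{82208805676}{182391} = \left(\left(344 - 321\right) + 32768\right) \frac{82208805676}{182391} = \left(23 + 32768\right) \frac{82208805676}{182391} = 32791 \cdot \frac{82208805676}{182391} = \frac{245064449720156}{16581}$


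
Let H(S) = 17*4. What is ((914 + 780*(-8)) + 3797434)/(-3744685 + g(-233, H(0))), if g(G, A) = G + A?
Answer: -1896054/1872425 ≈ -1.0126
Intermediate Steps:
H(S) = 68
g(G, A) = A + G
((914 + 780*(-8)) + 3797434)/(-3744685 + g(-233, H(0))) = ((914 + 780*(-8)) + 3797434)/(-3744685 + (68 - 233)) = ((914 - 6240) + 3797434)/(-3744685 - 165) = (-5326 + 3797434)/(-3744850) = 3792108*(-1/3744850) = -1896054/1872425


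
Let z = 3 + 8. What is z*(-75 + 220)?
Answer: 1595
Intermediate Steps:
z = 11
z*(-75 + 220) = 11*(-75 + 220) = 11*145 = 1595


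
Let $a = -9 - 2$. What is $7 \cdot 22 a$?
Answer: $-1694$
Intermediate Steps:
$a = -11$
$7 \cdot 22 a = 7 \cdot 22 \left(-11\right) = 154 \left(-11\right) = -1694$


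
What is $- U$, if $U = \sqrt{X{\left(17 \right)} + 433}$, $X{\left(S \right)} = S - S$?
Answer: $- \sqrt{433} \approx -20.809$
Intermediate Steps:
$X{\left(S \right)} = 0$
$U = \sqrt{433}$ ($U = \sqrt{0 + 433} = \sqrt{433} \approx 20.809$)
$- U = - \sqrt{433}$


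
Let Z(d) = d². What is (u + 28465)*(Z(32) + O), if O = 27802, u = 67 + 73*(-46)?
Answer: 725665724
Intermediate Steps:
u = -3291 (u = 67 - 3358 = -3291)
(u + 28465)*(Z(32) + O) = (-3291 + 28465)*(32² + 27802) = 25174*(1024 + 27802) = 25174*28826 = 725665724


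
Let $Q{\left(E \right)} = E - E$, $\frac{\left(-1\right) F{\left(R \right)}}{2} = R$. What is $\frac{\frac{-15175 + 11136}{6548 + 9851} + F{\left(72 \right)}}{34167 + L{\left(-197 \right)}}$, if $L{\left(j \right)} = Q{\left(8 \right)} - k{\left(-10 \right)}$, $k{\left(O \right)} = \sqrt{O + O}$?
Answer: $- \frac{80821867665}{19143928723691} - \frac{4730990 i \sqrt{5}}{19143928723691} \approx -0.0042218 - 5.5259 \cdot 10^{-7} i$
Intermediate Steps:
$F{\left(R \right)} = - 2 R$
$k{\left(O \right)} = \sqrt{2} \sqrt{O}$ ($k{\left(O \right)} = \sqrt{2 O} = \sqrt{2} \sqrt{O}$)
$Q{\left(E \right)} = 0$
$L{\left(j \right)} = - 2 i \sqrt{5}$ ($L{\left(j \right)} = 0 - \sqrt{2} \sqrt{-10} = 0 - \sqrt{2} i \sqrt{10} = 0 - 2 i \sqrt{5} = - 2 i \sqrt{5}$)
$\frac{\frac{-15175 + 11136}{6548 + 9851} + F{\left(72 \right)}}{34167 + L{\left(-197 \right)}} = \frac{\frac{-15175 + 11136}{6548 + 9851} - 144}{34167 - 2 i \sqrt{5}} = \frac{- \frac{4039}{16399} - 144}{34167 - 2 i \sqrt{5}} = - \frac{2365495}{16399 \left(34167 - 2 i \sqrt{5}\right)}$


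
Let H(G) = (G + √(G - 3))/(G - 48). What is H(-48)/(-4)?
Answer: -⅛ + I*√51/384 ≈ -0.125 + 0.018597*I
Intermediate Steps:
H(G) = (G + √(-3 + G))/(-48 + G)
H(-48)/(-4) = ((-48 + √(-3 - 48))/(-48 - 48))/(-4) = ((-48 + √(-51))/(-96))*(-¼) = -(-48 + I*√51)/96*(-¼) = (½ - I*√51/96)*(-¼) = -⅛ + I*√51/384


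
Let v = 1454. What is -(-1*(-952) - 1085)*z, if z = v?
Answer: 193382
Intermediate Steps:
z = 1454
-(-1*(-952) - 1085)*z = -(-1*(-952) - 1085)*1454 = -(952 - 1085)*1454 = -(-133)*1454 = -1*(-193382) = 193382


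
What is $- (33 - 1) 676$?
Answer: $-21632$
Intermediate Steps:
$- (33 - 1) 676 = \left(-1\right) 32 \cdot 676 = \left(-32\right) 676 = -21632$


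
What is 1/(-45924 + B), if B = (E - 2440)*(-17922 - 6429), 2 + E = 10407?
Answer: -1/194001639 ≈ -5.1546e-9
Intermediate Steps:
E = 10405 (E = -2 + 10407 = 10405)
B = -193955715 (B = (10405 - 2440)*(-17922 - 6429) = 7965*(-24351) = -193955715)
1/(-45924 + B) = 1/(-45924 - 193955715) = 1/(-194001639) = -1/194001639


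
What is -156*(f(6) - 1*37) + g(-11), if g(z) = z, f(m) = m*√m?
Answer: 5761 - 936*√6 ≈ 3468.3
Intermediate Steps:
f(m) = m^(3/2)
-156*(f(6) - 1*37) + g(-11) = -156*(6^(3/2) - 1*37) - 11 = -156*(6*√6 - 37) - 11 = -156*(-37 + 6*√6) - 11 = (5772 - 936*√6) - 11 = 5761 - 936*√6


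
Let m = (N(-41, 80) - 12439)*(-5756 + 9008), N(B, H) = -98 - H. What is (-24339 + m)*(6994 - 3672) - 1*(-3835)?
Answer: -136384118171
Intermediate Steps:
m = -41030484 (m = ((-98 - 1*80) - 12439)*(-5756 + 9008) = ((-98 - 80) - 12439)*3252 = (-178 - 12439)*3252 = -12617*3252 = -41030484)
(-24339 + m)*(6994 - 3672) - 1*(-3835) = (-24339 - 41030484)*(6994 - 3672) - 1*(-3835) = -41054823*3322 + 3835 = -136384122006 + 3835 = -136384118171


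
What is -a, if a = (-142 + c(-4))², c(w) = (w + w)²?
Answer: -6084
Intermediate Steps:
c(w) = 4*w² (c(w) = (2*w)² = 4*w²)
a = 6084 (a = (-142 + 4*(-4)²)² = (-142 + 4*16)² = (-142 + 64)² = (-78)² = 6084)
-a = -1*6084 = -6084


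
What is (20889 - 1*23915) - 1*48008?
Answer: -51034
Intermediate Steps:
(20889 - 1*23915) - 1*48008 = (20889 - 23915) - 48008 = -3026 - 48008 = -51034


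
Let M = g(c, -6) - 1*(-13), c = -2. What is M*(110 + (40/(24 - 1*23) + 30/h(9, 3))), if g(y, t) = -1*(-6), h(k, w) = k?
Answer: 8740/3 ≈ 2913.3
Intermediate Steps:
g(y, t) = 6
M = 19 (M = 6 - 1*(-13) = 6 + 13 = 19)
M*(110 + (40/(24 - 1*23) + 30/h(9, 3))) = 19*(110 + (40/(24 - 1*23) + 30/9)) = 19*(110 + (40/(24 - 23) + 30*(⅑))) = 19*(110 + (40/1 + 10/3)) = 19*(110 + (40*1 + 10/3)) = 19*(110 + (40 + 10/3)) = 19*(110 + 130/3) = 19*(460/3) = 8740/3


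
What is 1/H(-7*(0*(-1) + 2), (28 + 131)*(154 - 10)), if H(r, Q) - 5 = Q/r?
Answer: -7/11413 ≈ -0.00061334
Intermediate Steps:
H(r, Q) = 5 + Q/r
1/H(-7*(0*(-1) + 2), (28 + 131)*(154 - 10)) = 1/(5 + ((28 + 131)*(154 - 10))/((-7*(0*(-1) + 2)))) = 1/(5 + (159*144)/((-7*(0 + 2)))) = 1/(5 + 22896/((-7*2))) = 1/(5 + 22896/(-14)) = 1/(5 + 22896*(-1/14)) = 1/(5 - 11448/7) = 1/(-11413/7) = -7/11413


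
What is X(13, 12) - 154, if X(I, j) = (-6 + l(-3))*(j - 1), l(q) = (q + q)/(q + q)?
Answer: -209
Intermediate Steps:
l(q) = 1 (l(q) = (2*q)/((2*q)) = (2*q)*(1/(2*q)) = 1)
X(I, j) = 5 - 5*j (X(I, j) = (-6 + 1)*(j - 1) = -5*(-1 + j) = 5 - 5*j)
X(13, 12) - 154 = (5 - 5*12) - 154 = (5 - 60) - 154 = -55 - 154 = -209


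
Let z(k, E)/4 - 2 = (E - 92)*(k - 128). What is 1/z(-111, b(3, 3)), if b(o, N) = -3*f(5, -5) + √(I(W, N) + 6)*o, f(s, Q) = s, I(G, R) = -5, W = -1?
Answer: 1/99432 ≈ 1.0057e-5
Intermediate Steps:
b(o, N) = -15 + o (b(o, N) = -3*5 + √(-5 + 6)*o = -15 + √1*o = -15 + 1*o = -15 + o)
z(k, E) = 8 + 4*(-128 + k)*(-92 + E) (z(k, E) = 8 + 4*((E - 92)*(k - 128)) = 8 + 4*((-92 + E)*(-128 + k)) = 8 + 4*((-128 + k)*(-92 + E)) = 8 + 4*(-128 + k)*(-92 + E))
1/z(-111, b(3, 3)) = 1/(47112 - 512*(-15 + 3) - 368*(-111) + 4*(-15 + 3)*(-111)) = 1/(47112 - 512*(-12) + 40848 + 4*(-12)*(-111)) = 1/(47112 + 6144 + 40848 + 5328) = 1/99432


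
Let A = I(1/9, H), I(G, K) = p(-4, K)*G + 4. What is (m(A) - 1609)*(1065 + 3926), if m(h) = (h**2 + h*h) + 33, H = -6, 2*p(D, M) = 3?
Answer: -138465313/18 ≈ -7.6925e+6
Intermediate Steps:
p(D, M) = 3/2 (p(D, M) = (1/2)*3 = 3/2)
I(G, K) = 4 + 3*G/2 (I(G, K) = 3*G/2 + 4 = 4 + 3*G/2)
A = 25/6 (A = 4 + (3/2)/9 = 4 + (3/2)*(1/9) = 4 + 1/6 = 25/6 ≈ 4.1667)
m(h) = 33 + 2*h**2 (m(h) = (h**2 + h**2) + 33 = 2*h**2 + 33 = 33 + 2*h**2)
(m(A) - 1609)*(1065 + 3926) = ((33 + 2*(25/6)**2) - 1609)*(1065 + 3926) = ((33 + 2*(625/36)) - 1609)*4991 = ((33 + 625/18) - 1609)*4991 = (1219/18 - 1609)*4991 = -27743/18*4991 = -138465313/18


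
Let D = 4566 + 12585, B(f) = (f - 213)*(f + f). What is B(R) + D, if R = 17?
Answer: 10487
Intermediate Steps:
B(f) = 2*f*(-213 + f) (B(f) = (-213 + f)*(2*f) = 2*f*(-213 + f))
D = 17151
B(R) + D = 2*17*(-213 + 17) + 17151 = 2*17*(-196) + 17151 = -6664 + 17151 = 10487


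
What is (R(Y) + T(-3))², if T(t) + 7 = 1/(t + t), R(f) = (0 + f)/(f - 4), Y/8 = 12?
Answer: 714025/19044 ≈ 37.493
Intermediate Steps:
Y = 96 (Y = 8*12 = 96)
R(f) = f/(-4 + f)
T(t) = -7 + 1/(2*t) (T(t) = -7 + 1/(t + t) = -7 + 1/(2*t))
(R(Y) + T(-3))² = (96/(-4 + 96) + (-7 + (½)/(-3)))² = (96/92 + (-7 + (½)*(-⅓)))² = (96*(1/92) + (-7 - ⅙))² = (24/23 - 43/6)² = (-845/138)² = 714025/19044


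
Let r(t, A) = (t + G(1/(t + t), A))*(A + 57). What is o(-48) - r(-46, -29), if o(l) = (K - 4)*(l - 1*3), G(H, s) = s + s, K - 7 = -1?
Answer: 2810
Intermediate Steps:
K = 6 (K = 7 - 1 = 6)
G(H, s) = 2*s
r(t, A) = (57 + A)*(t + 2*A) (r(t, A) = (t + 2*A)*(A + 57) = (t + 2*A)*(57 + A) = (57 + A)*(t + 2*A))
o(l) = -6 + 2*l (o(l) = (6 - 4)*(l - 1*3) = 2*(l - 3) = 2*(-3 + l) = -6 + 2*l)
o(-48) - r(-46, -29) = (-6 + 2*(-48)) - (2*(-29)² + 57*(-46) + 114*(-29) - 29*(-46)) = (-6 - 96) - (2*841 - 2622 - 3306 + 1334) = -102 - (1682 - 2622 - 3306 + 1334) = -102 - 1*(-2912) = -102 + 2912 = 2810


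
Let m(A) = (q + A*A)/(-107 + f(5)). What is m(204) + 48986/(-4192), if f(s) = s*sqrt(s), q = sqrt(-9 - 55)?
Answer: -2402665571/5933776 - 52020*sqrt(5)/2831 - 214*I/2831 - 10*I*sqrt(5)/2831 ≈ -446.0 - 0.08349*I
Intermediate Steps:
q = 8*I (q = sqrt(-64) = 8*I ≈ 8.0*I)
f(s) = s**(3/2)
m(A) = (A**2 + 8*I)/(-107 + 5*sqrt(5)) (m(A) = (8*I + A*A)/(-107 + 5**(3/2)) = (8*I + A**2)/(-107 + 5*sqrt(5)) = (A**2 + 8*I)/(-107 + 5*sqrt(5)))
m(204) + 48986/(-4192) = -(204**2 + 8*I)/(107 - 5*sqrt(5)) + 48986/(-4192) = -(41616 + 8*I)/(107 - 5*sqrt(5)) + 48986*(-1/4192) = -(41616 + 8*I)/(107 - 5*sqrt(5)) - 24493/2096 = -24493/2096 - (41616 + 8*I)/(107 - 5*sqrt(5))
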